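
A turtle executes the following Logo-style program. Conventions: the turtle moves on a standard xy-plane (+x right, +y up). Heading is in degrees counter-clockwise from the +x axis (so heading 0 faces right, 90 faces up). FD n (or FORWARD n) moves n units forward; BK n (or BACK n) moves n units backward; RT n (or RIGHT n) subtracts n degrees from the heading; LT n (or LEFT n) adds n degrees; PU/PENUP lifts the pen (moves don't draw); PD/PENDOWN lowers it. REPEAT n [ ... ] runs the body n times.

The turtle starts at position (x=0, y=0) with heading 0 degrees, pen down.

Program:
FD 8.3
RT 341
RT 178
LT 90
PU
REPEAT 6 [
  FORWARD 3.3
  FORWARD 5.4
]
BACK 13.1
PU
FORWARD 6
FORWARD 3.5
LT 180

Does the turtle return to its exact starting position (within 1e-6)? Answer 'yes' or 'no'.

Answer: no

Derivation:
Executing turtle program step by step:
Start: pos=(0,0), heading=0, pen down
FD 8.3: (0,0) -> (8.3,0) [heading=0, draw]
RT 341: heading 0 -> 19
RT 178: heading 19 -> 201
LT 90: heading 201 -> 291
PU: pen up
REPEAT 6 [
  -- iteration 1/6 --
  FD 3.3: (8.3,0) -> (9.483,-3.081) [heading=291, move]
  FD 5.4: (9.483,-3.081) -> (11.418,-8.122) [heading=291, move]
  -- iteration 2/6 --
  FD 3.3: (11.418,-8.122) -> (12.6,-11.203) [heading=291, move]
  FD 5.4: (12.6,-11.203) -> (14.536,-16.244) [heading=291, move]
  -- iteration 3/6 --
  FD 3.3: (14.536,-16.244) -> (15.718,-19.325) [heading=291, move]
  FD 5.4: (15.718,-19.325) -> (17.653,-24.366) [heading=291, move]
  -- iteration 4/6 --
  FD 3.3: (17.653,-24.366) -> (18.836,-27.447) [heading=291, move]
  FD 5.4: (18.836,-27.447) -> (20.771,-32.489) [heading=291, move]
  -- iteration 5/6 --
  FD 3.3: (20.771,-32.489) -> (21.954,-35.569) [heading=291, move]
  FD 5.4: (21.954,-35.569) -> (23.889,-40.611) [heading=291, move]
  -- iteration 6/6 --
  FD 3.3: (23.889,-40.611) -> (25.072,-43.692) [heading=291, move]
  FD 5.4: (25.072,-43.692) -> (27.007,-48.733) [heading=291, move]
]
BK 13.1: (27.007,-48.733) -> (22.312,-36.503) [heading=291, move]
PU: pen up
FD 6: (22.312,-36.503) -> (24.462,-42.104) [heading=291, move]
FD 3.5: (24.462,-42.104) -> (25.717,-45.372) [heading=291, move]
LT 180: heading 291 -> 111
Final: pos=(25.717,-45.372), heading=111, 1 segment(s) drawn

Start position: (0, 0)
Final position: (25.717, -45.372)
Distance = 52.153; >= 1e-6 -> NOT closed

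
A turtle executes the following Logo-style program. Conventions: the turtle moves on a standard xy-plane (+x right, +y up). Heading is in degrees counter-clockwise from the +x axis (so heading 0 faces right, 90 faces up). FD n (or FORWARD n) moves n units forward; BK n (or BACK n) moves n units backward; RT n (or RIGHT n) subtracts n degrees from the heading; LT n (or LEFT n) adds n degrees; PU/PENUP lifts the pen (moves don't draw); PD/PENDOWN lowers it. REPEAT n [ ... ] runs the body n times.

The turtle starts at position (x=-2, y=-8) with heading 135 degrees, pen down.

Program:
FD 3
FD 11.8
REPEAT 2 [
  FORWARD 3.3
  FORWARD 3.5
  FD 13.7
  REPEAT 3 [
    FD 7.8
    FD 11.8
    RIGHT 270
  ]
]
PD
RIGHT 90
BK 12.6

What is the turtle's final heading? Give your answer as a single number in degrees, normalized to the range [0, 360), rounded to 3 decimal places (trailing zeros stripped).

Executing turtle program step by step:
Start: pos=(-2,-8), heading=135, pen down
FD 3: (-2,-8) -> (-4.121,-5.879) [heading=135, draw]
FD 11.8: (-4.121,-5.879) -> (-12.465,2.465) [heading=135, draw]
REPEAT 2 [
  -- iteration 1/2 --
  FD 3.3: (-12.465,2.465) -> (-14.799,4.799) [heading=135, draw]
  FD 3.5: (-14.799,4.799) -> (-17.274,7.274) [heading=135, draw]
  FD 13.7: (-17.274,7.274) -> (-26.961,16.961) [heading=135, draw]
  REPEAT 3 [
    -- iteration 1/3 --
    FD 7.8: (-26.961,16.961) -> (-32.476,22.476) [heading=135, draw]
    FD 11.8: (-32.476,22.476) -> (-40.82,30.82) [heading=135, draw]
    RT 270: heading 135 -> 225
    -- iteration 2/3 --
    FD 7.8: (-40.82,30.82) -> (-46.336,25.305) [heading=225, draw]
    FD 11.8: (-46.336,25.305) -> (-54.679,16.961) [heading=225, draw]
    RT 270: heading 225 -> 315
    -- iteration 3/3 --
    FD 7.8: (-54.679,16.961) -> (-49.164,11.445) [heading=315, draw]
    FD 11.8: (-49.164,11.445) -> (-40.82,3.102) [heading=315, draw]
    RT 270: heading 315 -> 45
  ]
  -- iteration 2/2 --
  FD 3.3: (-40.82,3.102) -> (-38.487,5.435) [heading=45, draw]
  FD 3.5: (-38.487,5.435) -> (-36.012,7.91) [heading=45, draw]
  FD 13.7: (-36.012,7.91) -> (-26.324,17.597) [heading=45, draw]
  REPEAT 3 [
    -- iteration 1/3 --
    FD 7.8: (-26.324,17.597) -> (-20.809,23.113) [heading=45, draw]
    FD 11.8: (-20.809,23.113) -> (-12.465,31.457) [heading=45, draw]
    RT 270: heading 45 -> 135
    -- iteration 2/3 --
    FD 7.8: (-12.465,31.457) -> (-17.981,36.972) [heading=135, draw]
    FD 11.8: (-17.981,36.972) -> (-26.324,45.316) [heading=135, draw]
    RT 270: heading 135 -> 225
    -- iteration 3/3 --
    FD 7.8: (-26.324,45.316) -> (-31.84,39.8) [heading=225, draw]
    FD 11.8: (-31.84,39.8) -> (-40.184,31.457) [heading=225, draw]
    RT 270: heading 225 -> 315
  ]
]
PD: pen down
RT 90: heading 315 -> 225
BK 12.6: (-40.184,31.457) -> (-31.274,40.366) [heading=225, draw]
Final: pos=(-31.274,40.366), heading=225, 21 segment(s) drawn

Answer: 225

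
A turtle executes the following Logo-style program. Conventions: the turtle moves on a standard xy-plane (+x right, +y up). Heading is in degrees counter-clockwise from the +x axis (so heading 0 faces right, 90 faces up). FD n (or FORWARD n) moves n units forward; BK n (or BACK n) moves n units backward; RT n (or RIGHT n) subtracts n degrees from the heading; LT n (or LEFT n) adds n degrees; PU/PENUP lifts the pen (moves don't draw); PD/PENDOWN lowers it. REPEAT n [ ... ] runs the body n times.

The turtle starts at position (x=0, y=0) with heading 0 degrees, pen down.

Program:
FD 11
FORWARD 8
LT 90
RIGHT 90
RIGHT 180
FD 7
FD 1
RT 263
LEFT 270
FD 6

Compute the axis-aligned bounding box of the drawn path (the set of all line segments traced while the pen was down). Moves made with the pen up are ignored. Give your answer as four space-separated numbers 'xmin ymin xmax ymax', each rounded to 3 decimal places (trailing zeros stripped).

Executing turtle program step by step:
Start: pos=(0,0), heading=0, pen down
FD 11: (0,0) -> (11,0) [heading=0, draw]
FD 8: (11,0) -> (19,0) [heading=0, draw]
LT 90: heading 0 -> 90
RT 90: heading 90 -> 0
RT 180: heading 0 -> 180
FD 7: (19,0) -> (12,0) [heading=180, draw]
FD 1: (12,0) -> (11,0) [heading=180, draw]
RT 263: heading 180 -> 277
LT 270: heading 277 -> 187
FD 6: (11,0) -> (5.045,-0.731) [heading=187, draw]
Final: pos=(5.045,-0.731), heading=187, 5 segment(s) drawn

Segment endpoints: x in {0, 5.045, 11, 12, 19}, y in {-0.731, 0, 0, 0}
xmin=0, ymin=-0.731, xmax=19, ymax=0

Answer: 0 -0.731 19 0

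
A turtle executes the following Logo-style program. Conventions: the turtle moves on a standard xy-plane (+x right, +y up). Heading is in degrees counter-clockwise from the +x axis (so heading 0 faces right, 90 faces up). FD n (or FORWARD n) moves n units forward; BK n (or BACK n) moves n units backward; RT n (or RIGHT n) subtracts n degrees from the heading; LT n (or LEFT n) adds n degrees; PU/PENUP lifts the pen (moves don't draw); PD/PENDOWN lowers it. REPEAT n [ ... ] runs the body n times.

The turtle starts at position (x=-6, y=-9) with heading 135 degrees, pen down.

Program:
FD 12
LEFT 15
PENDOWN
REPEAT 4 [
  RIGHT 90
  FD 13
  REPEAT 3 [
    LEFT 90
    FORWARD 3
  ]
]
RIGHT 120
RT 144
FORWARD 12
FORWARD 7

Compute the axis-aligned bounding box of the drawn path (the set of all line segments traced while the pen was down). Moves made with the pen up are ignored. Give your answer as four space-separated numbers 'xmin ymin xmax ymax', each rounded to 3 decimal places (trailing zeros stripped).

Executing turtle program step by step:
Start: pos=(-6,-9), heading=135, pen down
FD 12: (-6,-9) -> (-14.485,-0.515) [heading=135, draw]
LT 15: heading 135 -> 150
PD: pen down
REPEAT 4 [
  -- iteration 1/4 --
  RT 90: heading 150 -> 60
  FD 13: (-14.485,-0.515) -> (-7.985,10.744) [heading=60, draw]
  REPEAT 3 [
    -- iteration 1/3 --
    LT 90: heading 60 -> 150
    FD 3: (-7.985,10.744) -> (-10.583,12.244) [heading=150, draw]
    -- iteration 2/3 --
    LT 90: heading 150 -> 240
    FD 3: (-10.583,12.244) -> (-12.083,9.646) [heading=240, draw]
    -- iteration 3/3 --
    LT 90: heading 240 -> 330
    FD 3: (-12.083,9.646) -> (-9.485,8.146) [heading=330, draw]
  ]
  -- iteration 2/4 --
  RT 90: heading 330 -> 240
  FD 13: (-9.485,8.146) -> (-15.985,-3.113) [heading=240, draw]
  REPEAT 3 [
    -- iteration 1/3 --
    LT 90: heading 240 -> 330
    FD 3: (-15.985,-3.113) -> (-13.387,-4.613) [heading=330, draw]
    -- iteration 2/3 --
    LT 90: heading 330 -> 60
    FD 3: (-13.387,-4.613) -> (-11.887,-2.015) [heading=60, draw]
    -- iteration 3/3 --
    LT 90: heading 60 -> 150
    FD 3: (-11.887,-2.015) -> (-14.485,-0.515) [heading=150, draw]
  ]
  -- iteration 3/4 --
  RT 90: heading 150 -> 60
  FD 13: (-14.485,-0.515) -> (-7.985,10.744) [heading=60, draw]
  REPEAT 3 [
    -- iteration 1/3 --
    LT 90: heading 60 -> 150
    FD 3: (-7.985,10.744) -> (-10.583,12.244) [heading=150, draw]
    -- iteration 2/3 --
    LT 90: heading 150 -> 240
    FD 3: (-10.583,12.244) -> (-12.083,9.646) [heading=240, draw]
    -- iteration 3/3 --
    LT 90: heading 240 -> 330
    FD 3: (-12.083,9.646) -> (-9.485,8.146) [heading=330, draw]
  ]
  -- iteration 4/4 --
  RT 90: heading 330 -> 240
  FD 13: (-9.485,8.146) -> (-15.985,-3.113) [heading=240, draw]
  REPEAT 3 [
    -- iteration 1/3 --
    LT 90: heading 240 -> 330
    FD 3: (-15.985,-3.113) -> (-13.387,-4.613) [heading=330, draw]
    -- iteration 2/3 --
    LT 90: heading 330 -> 60
    FD 3: (-13.387,-4.613) -> (-11.887,-2.015) [heading=60, draw]
    -- iteration 3/3 --
    LT 90: heading 60 -> 150
    FD 3: (-11.887,-2.015) -> (-14.485,-0.515) [heading=150, draw]
  ]
]
RT 120: heading 150 -> 30
RT 144: heading 30 -> 246
FD 12: (-14.485,-0.515) -> (-19.366,-11.477) [heading=246, draw]
FD 7: (-19.366,-11.477) -> (-22.213,-17.872) [heading=246, draw]
Final: pos=(-22.213,-17.872), heading=246, 19 segment(s) drawn

Segment endpoints: x in {-22.213, -19.366, -15.985, -15.985, -14.485, -14.485, -14.485, -13.387, -13.387, -12.083, -12.083, -11.887, -11.887, -10.583, -10.583, -9.485, -9.485, -7.985, -7.985, -6}, y in {-17.872, -11.477, -9, -4.613, -4.613, -3.113, -2.015, -2.015, -0.515, -0.515, -0.515, 8.146, 8.146, 9.646, 9.646, 10.744, 10.744, 12.244, 12.244}
xmin=-22.213, ymin=-17.872, xmax=-6, ymax=12.244

Answer: -22.213 -17.872 -6 12.244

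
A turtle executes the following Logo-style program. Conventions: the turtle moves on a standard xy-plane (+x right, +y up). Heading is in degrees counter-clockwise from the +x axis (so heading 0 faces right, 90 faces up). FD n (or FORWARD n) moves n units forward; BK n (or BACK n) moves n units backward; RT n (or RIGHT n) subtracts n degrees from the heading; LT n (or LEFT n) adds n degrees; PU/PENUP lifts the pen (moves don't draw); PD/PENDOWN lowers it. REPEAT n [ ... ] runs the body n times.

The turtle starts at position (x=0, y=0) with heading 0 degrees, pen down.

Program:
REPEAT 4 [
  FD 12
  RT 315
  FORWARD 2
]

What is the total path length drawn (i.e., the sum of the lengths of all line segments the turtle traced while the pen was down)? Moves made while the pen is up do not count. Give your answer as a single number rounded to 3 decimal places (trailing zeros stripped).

Executing turtle program step by step:
Start: pos=(0,0), heading=0, pen down
REPEAT 4 [
  -- iteration 1/4 --
  FD 12: (0,0) -> (12,0) [heading=0, draw]
  RT 315: heading 0 -> 45
  FD 2: (12,0) -> (13.414,1.414) [heading=45, draw]
  -- iteration 2/4 --
  FD 12: (13.414,1.414) -> (21.899,9.899) [heading=45, draw]
  RT 315: heading 45 -> 90
  FD 2: (21.899,9.899) -> (21.899,11.899) [heading=90, draw]
  -- iteration 3/4 --
  FD 12: (21.899,11.899) -> (21.899,23.899) [heading=90, draw]
  RT 315: heading 90 -> 135
  FD 2: (21.899,23.899) -> (20.485,25.314) [heading=135, draw]
  -- iteration 4/4 --
  FD 12: (20.485,25.314) -> (12,33.799) [heading=135, draw]
  RT 315: heading 135 -> 180
  FD 2: (12,33.799) -> (10,33.799) [heading=180, draw]
]
Final: pos=(10,33.799), heading=180, 8 segment(s) drawn

Segment lengths:
  seg 1: (0,0) -> (12,0), length = 12
  seg 2: (12,0) -> (13.414,1.414), length = 2
  seg 3: (13.414,1.414) -> (21.899,9.899), length = 12
  seg 4: (21.899,9.899) -> (21.899,11.899), length = 2
  seg 5: (21.899,11.899) -> (21.899,23.899), length = 12
  seg 6: (21.899,23.899) -> (20.485,25.314), length = 2
  seg 7: (20.485,25.314) -> (12,33.799), length = 12
  seg 8: (12,33.799) -> (10,33.799), length = 2
Total = 56

Answer: 56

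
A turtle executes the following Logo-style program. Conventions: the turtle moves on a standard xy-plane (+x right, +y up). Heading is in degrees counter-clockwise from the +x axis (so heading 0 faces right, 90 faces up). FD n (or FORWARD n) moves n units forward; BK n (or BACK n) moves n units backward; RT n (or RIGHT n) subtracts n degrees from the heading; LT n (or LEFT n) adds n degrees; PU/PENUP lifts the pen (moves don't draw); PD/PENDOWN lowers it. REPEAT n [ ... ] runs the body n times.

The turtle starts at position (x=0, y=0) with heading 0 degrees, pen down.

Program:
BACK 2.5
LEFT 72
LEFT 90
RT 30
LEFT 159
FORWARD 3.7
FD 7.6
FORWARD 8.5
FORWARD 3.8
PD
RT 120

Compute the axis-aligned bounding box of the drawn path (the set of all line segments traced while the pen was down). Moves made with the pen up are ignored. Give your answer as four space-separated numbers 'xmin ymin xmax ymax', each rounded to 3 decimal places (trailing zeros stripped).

Executing turtle program step by step:
Start: pos=(0,0), heading=0, pen down
BK 2.5: (0,0) -> (-2.5,0) [heading=0, draw]
LT 72: heading 0 -> 72
LT 90: heading 72 -> 162
RT 30: heading 162 -> 132
LT 159: heading 132 -> 291
FD 3.7: (-2.5,0) -> (-1.174,-3.454) [heading=291, draw]
FD 7.6: (-1.174,-3.454) -> (1.55,-10.549) [heading=291, draw]
FD 8.5: (1.55,-10.549) -> (4.596,-18.485) [heading=291, draw]
FD 3.8: (4.596,-18.485) -> (5.957,-22.032) [heading=291, draw]
PD: pen down
RT 120: heading 291 -> 171
Final: pos=(5.957,-22.032), heading=171, 5 segment(s) drawn

Segment endpoints: x in {-2.5, -1.174, 0, 1.55, 4.596, 5.957}, y in {-22.032, -18.485, -10.549, -3.454, 0}
xmin=-2.5, ymin=-22.032, xmax=5.957, ymax=0

Answer: -2.5 -22.032 5.957 0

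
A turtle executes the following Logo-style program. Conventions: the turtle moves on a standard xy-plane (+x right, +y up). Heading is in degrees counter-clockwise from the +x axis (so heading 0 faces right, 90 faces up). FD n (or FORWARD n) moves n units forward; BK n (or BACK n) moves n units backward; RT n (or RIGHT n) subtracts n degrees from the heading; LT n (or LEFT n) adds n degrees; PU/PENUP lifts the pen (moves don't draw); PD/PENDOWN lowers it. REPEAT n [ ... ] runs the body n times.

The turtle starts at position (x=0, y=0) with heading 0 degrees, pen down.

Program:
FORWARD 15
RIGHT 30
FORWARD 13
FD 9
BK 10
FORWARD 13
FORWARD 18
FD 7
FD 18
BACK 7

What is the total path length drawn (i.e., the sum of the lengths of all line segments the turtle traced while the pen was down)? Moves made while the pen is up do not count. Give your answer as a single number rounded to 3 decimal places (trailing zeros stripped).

Executing turtle program step by step:
Start: pos=(0,0), heading=0, pen down
FD 15: (0,0) -> (15,0) [heading=0, draw]
RT 30: heading 0 -> 330
FD 13: (15,0) -> (26.258,-6.5) [heading=330, draw]
FD 9: (26.258,-6.5) -> (34.053,-11) [heading=330, draw]
BK 10: (34.053,-11) -> (25.392,-6) [heading=330, draw]
FD 13: (25.392,-6) -> (36.651,-12.5) [heading=330, draw]
FD 18: (36.651,-12.5) -> (52.239,-21.5) [heading=330, draw]
FD 7: (52.239,-21.5) -> (58.301,-25) [heading=330, draw]
FD 18: (58.301,-25) -> (73.89,-34) [heading=330, draw]
BK 7: (73.89,-34) -> (67.828,-30.5) [heading=330, draw]
Final: pos=(67.828,-30.5), heading=330, 9 segment(s) drawn

Segment lengths:
  seg 1: (0,0) -> (15,0), length = 15
  seg 2: (15,0) -> (26.258,-6.5), length = 13
  seg 3: (26.258,-6.5) -> (34.053,-11), length = 9
  seg 4: (34.053,-11) -> (25.392,-6), length = 10
  seg 5: (25.392,-6) -> (36.651,-12.5), length = 13
  seg 6: (36.651,-12.5) -> (52.239,-21.5), length = 18
  seg 7: (52.239,-21.5) -> (58.301,-25), length = 7
  seg 8: (58.301,-25) -> (73.89,-34), length = 18
  seg 9: (73.89,-34) -> (67.828,-30.5), length = 7
Total = 110

Answer: 110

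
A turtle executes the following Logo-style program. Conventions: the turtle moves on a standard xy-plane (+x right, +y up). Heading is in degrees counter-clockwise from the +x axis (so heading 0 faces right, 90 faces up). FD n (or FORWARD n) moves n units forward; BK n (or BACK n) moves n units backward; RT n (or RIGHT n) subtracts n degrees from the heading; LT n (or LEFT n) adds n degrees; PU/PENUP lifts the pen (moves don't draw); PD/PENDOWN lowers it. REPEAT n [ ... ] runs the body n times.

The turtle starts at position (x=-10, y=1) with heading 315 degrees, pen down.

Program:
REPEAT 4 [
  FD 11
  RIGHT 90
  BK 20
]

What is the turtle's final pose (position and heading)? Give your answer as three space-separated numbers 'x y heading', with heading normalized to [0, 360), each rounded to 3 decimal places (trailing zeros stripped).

Executing turtle program step by step:
Start: pos=(-10,1), heading=315, pen down
REPEAT 4 [
  -- iteration 1/4 --
  FD 11: (-10,1) -> (-2.222,-6.778) [heading=315, draw]
  RT 90: heading 315 -> 225
  BK 20: (-2.222,-6.778) -> (11.92,7.364) [heading=225, draw]
  -- iteration 2/4 --
  FD 11: (11.92,7.364) -> (4.142,-0.414) [heading=225, draw]
  RT 90: heading 225 -> 135
  BK 20: (4.142,-0.414) -> (18.284,-14.556) [heading=135, draw]
  -- iteration 3/4 --
  FD 11: (18.284,-14.556) -> (10.506,-6.778) [heading=135, draw]
  RT 90: heading 135 -> 45
  BK 20: (10.506,-6.778) -> (-3.636,-20.92) [heading=45, draw]
  -- iteration 4/4 --
  FD 11: (-3.636,-20.92) -> (4.142,-13.142) [heading=45, draw]
  RT 90: heading 45 -> 315
  BK 20: (4.142,-13.142) -> (-10,1) [heading=315, draw]
]
Final: pos=(-10,1), heading=315, 8 segment(s) drawn

Answer: -10 1 315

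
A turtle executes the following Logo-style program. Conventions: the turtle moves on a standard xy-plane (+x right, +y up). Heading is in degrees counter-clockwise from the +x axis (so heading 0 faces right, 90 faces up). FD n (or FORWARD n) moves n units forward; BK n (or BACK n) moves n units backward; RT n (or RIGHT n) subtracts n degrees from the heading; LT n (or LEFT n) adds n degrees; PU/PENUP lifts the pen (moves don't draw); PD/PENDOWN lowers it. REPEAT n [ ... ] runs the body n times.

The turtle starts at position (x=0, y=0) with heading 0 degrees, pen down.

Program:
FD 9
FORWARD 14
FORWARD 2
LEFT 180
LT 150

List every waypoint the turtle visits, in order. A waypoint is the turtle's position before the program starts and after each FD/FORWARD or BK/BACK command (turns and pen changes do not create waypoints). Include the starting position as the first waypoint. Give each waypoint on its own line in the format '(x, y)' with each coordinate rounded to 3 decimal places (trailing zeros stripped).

Executing turtle program step by step:
Start: pos=(0,0), heading=0, pen down
FD 9: (0,0) -> (9,0) [heading=0, draw]
FD 14: (9,0) -> (23,0) [heading=0, draw]
FD 2: (23,0) -> (25,0) [heading=0, draw]
LT 180: heading 0 -> 180
LT 150: heading 180 -> 330
Final: pos=(25,0), heading=330, 3 segment(s) drawn
Waypoints (4 total):
(0, 0)
(9, 0)
(23, 0)
(25, 0)

Answer: (0, 0)
(9, 0)
(23, 0)
(25, 0)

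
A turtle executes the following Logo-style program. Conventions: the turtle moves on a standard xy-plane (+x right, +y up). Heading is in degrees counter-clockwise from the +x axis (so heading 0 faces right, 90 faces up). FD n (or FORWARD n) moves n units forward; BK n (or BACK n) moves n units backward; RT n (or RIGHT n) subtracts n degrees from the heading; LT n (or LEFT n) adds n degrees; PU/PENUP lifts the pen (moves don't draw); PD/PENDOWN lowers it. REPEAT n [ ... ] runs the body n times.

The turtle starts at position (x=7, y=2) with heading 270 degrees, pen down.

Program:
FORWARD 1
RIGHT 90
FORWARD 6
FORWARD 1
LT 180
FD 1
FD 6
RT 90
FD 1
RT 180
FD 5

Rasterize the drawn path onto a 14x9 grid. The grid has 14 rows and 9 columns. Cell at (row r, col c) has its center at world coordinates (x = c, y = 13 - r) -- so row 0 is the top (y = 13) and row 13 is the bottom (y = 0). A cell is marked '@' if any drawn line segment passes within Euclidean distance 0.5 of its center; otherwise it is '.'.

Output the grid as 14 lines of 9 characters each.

Segment 0: (7,2) -> (7,1)
Segment 1: (7,1) -> (1,1)
Segment 2: (1,1) -> (0,1)
Segment 3: (0,1) -> (1,1)
Segment 4: (1,1) -> (7,1)
Segment 5: (7,1) -> (7,-0)
Segment 6: (7,-0) -> (7,5)

Answer: .........
.........
.........
.........
.........
.........
.........
.........
.......@.
.......@.
.......@.
.......@.
@@@@@@@@.
.......@.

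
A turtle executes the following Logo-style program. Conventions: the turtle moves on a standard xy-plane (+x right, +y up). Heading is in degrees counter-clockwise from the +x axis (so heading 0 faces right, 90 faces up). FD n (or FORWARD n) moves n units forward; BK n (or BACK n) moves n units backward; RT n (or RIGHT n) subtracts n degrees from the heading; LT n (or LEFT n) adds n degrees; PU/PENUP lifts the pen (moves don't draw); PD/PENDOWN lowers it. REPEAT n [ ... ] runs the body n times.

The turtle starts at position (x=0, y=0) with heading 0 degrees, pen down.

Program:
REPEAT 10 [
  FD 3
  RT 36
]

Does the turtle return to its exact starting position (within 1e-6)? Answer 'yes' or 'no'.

Executing turtle program step by step:
Start: pos=(0,0), heading=0, pen down
REPEAT 10 [
  -- iteration 1/10 --
  FD 3: (0,0) -> (3,0) [heading=0, draw]
  RT 36: heading 0 -> 324
  -- iteration 2/10 --
  FD 3: (3,0) -> (5.427,-1.763) [heading=324, draw]
  RT 36: heading 324 -> 288
  -- iteration 3/10 --
  FD 3: (5.427,-1.763) -> (6.354,-4.617) [heading=288, draw]
  RT 36: heading 288 -> 252
  -- iteration 4/10 --
  FD 3: (6.354,-4.617) -> (5.427,-7.47) [heading=252, draw]
  RT 36: heading 252 -> 216
  -- iteration 5/10 --
  FD 3: (5.427,-7.47) -> (3,-9.233) [heading=216, draw]
  RT 36: heading 216 -> 180
  -- iteration 6/10 --
  FD 3: (3,-9.233) -> (0,-9.233) [heading=180, draw]
  RT 36: heading 180 -> 144
  -- iteration 7/10 --
  FD 3: (0,-9.233) -> (-2.427,-7.47) [heading=144, draw]
  RT 36: heading 144 -> 108
  -- iteration 8/10 --
  FD 3: (-2.427,-7.47) -> (-3.354,-4.617) [heading=108, draw]
  RT 36: heading 108 -> 72
  -- iteration 9/10 --
  FD 3: (-3.354,-4.617) -> (-2.427,-1.763) [heading=72, draw]
  RT 36: heading 72 -> 36
  -- iteration 10/10 --
  FD 3: (-2.427,-1.763) -> (0,0) [heading=36, draw]
  RT 36: heading 36 -> 0
]
Final: pos=(0,0), heading=0, 10 segment(s) drawn

Start position: (0, 0)
Final position: (0, 0)
Distance = 0; < 1e-6 -> CLOSED

Answer: yes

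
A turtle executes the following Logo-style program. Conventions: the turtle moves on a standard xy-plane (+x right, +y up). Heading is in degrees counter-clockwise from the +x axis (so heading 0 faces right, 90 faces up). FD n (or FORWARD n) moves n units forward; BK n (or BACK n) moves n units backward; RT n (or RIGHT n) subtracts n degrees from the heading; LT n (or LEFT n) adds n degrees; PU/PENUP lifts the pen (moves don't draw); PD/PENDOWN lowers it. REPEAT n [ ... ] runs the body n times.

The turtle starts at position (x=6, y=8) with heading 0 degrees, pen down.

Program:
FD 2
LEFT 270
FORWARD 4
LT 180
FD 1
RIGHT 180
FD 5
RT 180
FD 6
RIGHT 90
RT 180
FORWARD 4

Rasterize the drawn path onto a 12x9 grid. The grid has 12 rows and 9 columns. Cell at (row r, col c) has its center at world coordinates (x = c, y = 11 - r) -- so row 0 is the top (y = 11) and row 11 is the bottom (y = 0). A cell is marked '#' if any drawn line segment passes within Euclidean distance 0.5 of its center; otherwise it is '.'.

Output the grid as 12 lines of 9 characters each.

Segment 0: (6,8) -> (8,8)
Segment 1: (8,8) -> (8,4)
Segment 2: (8,4) -> (8,5)
Segment 3: (8,5) -> (8,0)
Segment 4: (8,0) -> (8,6)
Segment 5: (8,6) -> (4,6)

Answer: .........
.........
.........
......###
........#
....#####
........#
........#
........#
........#
........#
........#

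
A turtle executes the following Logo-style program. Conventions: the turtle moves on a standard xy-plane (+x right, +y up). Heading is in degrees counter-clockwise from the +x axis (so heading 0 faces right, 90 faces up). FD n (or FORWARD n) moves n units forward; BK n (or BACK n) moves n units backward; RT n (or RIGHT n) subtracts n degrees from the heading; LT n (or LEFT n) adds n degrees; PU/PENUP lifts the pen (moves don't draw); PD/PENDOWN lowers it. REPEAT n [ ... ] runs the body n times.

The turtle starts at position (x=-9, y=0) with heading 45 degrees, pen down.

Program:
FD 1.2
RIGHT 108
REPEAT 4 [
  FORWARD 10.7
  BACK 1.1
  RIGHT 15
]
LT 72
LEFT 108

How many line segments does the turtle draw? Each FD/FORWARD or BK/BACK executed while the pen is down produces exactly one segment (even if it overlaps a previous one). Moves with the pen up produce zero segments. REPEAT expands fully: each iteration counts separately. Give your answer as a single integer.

Executing turtle program step by step:
Start: pos=(-9,0), heading=45, pen down
FD 1.2: (-9,0) -> (-8.151,0.849) [heading=45, draw]
RT 108: heading 45 -> 297
REPEAT 4 [
  -- iteration 1/4 --
  FD 10.7: (-8.151,0.849) -> (-3.294,-8.685) [heading=297, draw]
  BK 1.1: (-3.294,-8.685) -> (-3.793,-7.705) [heading=297, draw]
  RT 15: heading 297 -> 282
  -- iteration 2/4 --
  FD 10.7: (-3.793,-7.705) -> (-1.569,-18.171) [heading=282, draw]
  BK 1.1: (-1.569,-18.171) -> (-1.797,-17.095) [heading=282, draw]
  RT 15: heading 282 -> 267
  -- iteration 3/4 --
  FD 10.7: (-1.797,-17.095) -> (-2.357,-27.781) [heading=267, draw]
  BK 1.1: (-2.357,-27.781) -> (-2.3,-26.682) [heading=267, draw]
  RT 15: heading 267 -> 252
  -- iteration 4/4 --
  FD 10.7: (-2.3,-26.682) -> (-5.606,-36.858) [heading=252, draw]
  BK 1.1: (-5.606,-36.858) -> (-5.266,-35.812) [heading=252, draw]
  RT 15: heading 252 -> 237
]
LT 72: heading 237 -> 309
LT 108: heading 309 -> 57
Final: pos=(-5.266,-35.812), heading=57, 9 segment(s) drawn
Segments drawn: 9

Answer: 9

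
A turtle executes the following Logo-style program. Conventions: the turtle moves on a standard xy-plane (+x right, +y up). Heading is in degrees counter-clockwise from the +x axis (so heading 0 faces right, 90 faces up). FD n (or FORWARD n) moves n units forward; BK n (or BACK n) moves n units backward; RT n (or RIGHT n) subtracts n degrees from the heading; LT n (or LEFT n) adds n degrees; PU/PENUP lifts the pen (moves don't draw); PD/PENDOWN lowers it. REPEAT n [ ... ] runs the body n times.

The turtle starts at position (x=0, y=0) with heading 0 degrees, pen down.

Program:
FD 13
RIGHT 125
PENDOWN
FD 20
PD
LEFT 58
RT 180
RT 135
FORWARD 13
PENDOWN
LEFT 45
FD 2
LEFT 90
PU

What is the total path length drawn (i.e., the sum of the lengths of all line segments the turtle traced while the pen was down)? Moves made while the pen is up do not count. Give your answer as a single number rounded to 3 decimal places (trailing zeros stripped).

Executing turtle program step by step:
Start: pos=(0,0), heading=0, pen down
FD 13: (0,0) -> (13,0) [heading=0, draw]
RT 125: heading 0 -> 235
PD: pen down
FD 20: (13,0) -> (1.528,-16.383) [heading=235, draw]
PD: pen down
LT 58: heading 235 -> 293
RT 180: heading 293 -> 113
RT 135: heading 113 -> 338
FD 13: (1.528,-16.383) -> (13.582,-21.253) [heading=338, draw]
PD: pen down
LT 45: heading 338 -> 23
FD 2: (13.582,-21.253) -> (15.423,-20.471) [heading=23, draw]
LT 90: heading 23 -> 113
PU: pen up
Final: pos=(15.423,-20.471), heading=113, 4 segment(s) drawn

Segment lengths:
  seg 1: (0,0) -> (13,0), length = 13
  seg 2: (13,0) -> (1.528,-16.383), length = 20
  seg 3: (1.528,-16.383) -> (13.582,-21.253), length = 13
  seg 4: (13.582,-21.253) -> (15.423,-20.471), length = 2
Total = 48

Answer: 48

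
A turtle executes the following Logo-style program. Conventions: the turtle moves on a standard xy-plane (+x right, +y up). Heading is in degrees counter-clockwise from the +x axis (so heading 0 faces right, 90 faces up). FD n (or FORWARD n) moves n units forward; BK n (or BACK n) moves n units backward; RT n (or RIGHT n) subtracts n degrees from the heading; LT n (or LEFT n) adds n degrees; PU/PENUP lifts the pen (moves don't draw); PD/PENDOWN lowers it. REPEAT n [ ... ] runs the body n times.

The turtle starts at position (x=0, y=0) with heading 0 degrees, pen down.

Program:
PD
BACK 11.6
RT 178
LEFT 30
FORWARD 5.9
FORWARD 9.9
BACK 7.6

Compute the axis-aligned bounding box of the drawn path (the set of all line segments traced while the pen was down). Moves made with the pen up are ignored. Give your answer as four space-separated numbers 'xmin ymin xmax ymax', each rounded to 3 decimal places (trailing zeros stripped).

Answer: -24.999 -8.373 0 0

Derivation:
Executing turtle program step by step:
Start: pos=(0,0), heading=0, pen down
PD: pen down
BK 11.6: (0,0) -> (-11.6,0) [heading=0, draw]
RT 178: heading 0 -> 182
LT 30: heading 182 -> 212
FD 5.9: (-11.6,0) -> (-16.603,-3.127) [heading=212, draw]
FD 9.9: (-16.603,-3.127) -> (-24.999,-8.373) [heading=212, draw]
BK 7.6: (-24.999,-8.373) -> (-18.554,-4.345) [heading=212, draw]
Final: pos=(-18.554,-4.345), heading=212, 4 segment(s) drawn

Segment endpoints: x in {-24.999, -18.554, -16.603, -11.6, 0}, y in {-8.373, -4.345, -3.127, 0}
xmin=-24.999, ymin=-8.373, xmax=0, ymax=0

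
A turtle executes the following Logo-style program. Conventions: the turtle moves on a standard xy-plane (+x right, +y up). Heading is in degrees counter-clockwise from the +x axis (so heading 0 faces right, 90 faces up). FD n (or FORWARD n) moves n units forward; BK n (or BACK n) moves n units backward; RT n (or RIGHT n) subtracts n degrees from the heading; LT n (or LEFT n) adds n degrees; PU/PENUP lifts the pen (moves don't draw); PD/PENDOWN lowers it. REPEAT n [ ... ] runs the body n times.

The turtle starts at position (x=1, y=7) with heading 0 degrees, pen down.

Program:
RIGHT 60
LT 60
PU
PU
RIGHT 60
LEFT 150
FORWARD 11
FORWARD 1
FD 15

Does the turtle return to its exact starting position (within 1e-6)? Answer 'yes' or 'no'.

Executing turtle program step by step:
Start: pos=(1,7), heading=0, pen down
RT 60: heading 0 -> 300
LT 60: heading 300 -> 0
PU: pen up
PU: pen up
RT 60: heading 0 -> 300
LT 150: heading 300 -> 90
FD 11: (1,7) -> (1,18) [heading=90, move]
FD 1: (1,18) -> (1,19) [heading=90, move]
FD 15: (1,19) -> (1,34) [heading=90, move]
Final: pos=(1,34), heading=90, 0 segment(s) drawn

Start position: (1, 7)
Final position: (1, 34)
Distance = 27; >= 1e-6 -> NOT closed

Answer: no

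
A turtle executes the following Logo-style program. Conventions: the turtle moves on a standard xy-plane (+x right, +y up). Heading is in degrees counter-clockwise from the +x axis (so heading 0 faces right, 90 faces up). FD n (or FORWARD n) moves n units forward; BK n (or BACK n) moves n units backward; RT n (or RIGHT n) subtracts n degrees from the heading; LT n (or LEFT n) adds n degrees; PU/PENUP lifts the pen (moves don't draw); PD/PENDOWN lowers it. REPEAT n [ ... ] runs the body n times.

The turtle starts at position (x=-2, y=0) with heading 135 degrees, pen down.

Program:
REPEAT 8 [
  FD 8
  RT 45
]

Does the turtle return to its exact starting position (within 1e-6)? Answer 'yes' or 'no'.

Answer: yes

Derivation:
Executing turtle program step by step:
Start: pos=(-2,0), heading=135, pen down
REPEAT 8 [
  -- iteration 1/8 --
  FD 8: (-2,0) -> (-7.657,5.657) [heading=135, draw]
  RT 45: heading 135 -> 90
  -- iteration 2/8 --
  FD 8: (-7.657,5.657) -> (-7.657,13.657) [heading=90, draw]
  RT 45: heading 90 -> 45
  -- iteration 3/8 --
  FD 8: (-7.657,13.657) -> (-2,19.314) [heading=45, draw]
  RT 45: heading 45 -> 0
  -- iteration 4/8 --
  FD 8: (-2,19.314) -> (6,19.314) [heading=0, draw]
  RT 45: heading 0 -> 315
  -- iteration 5/8 --
  FD 8: (6,19.314) -> (11.657,13.657) [heading=315, draw]
  RT 45: heading 315 -> 270
  -- iteration 6/8 --
  FD 8: (11.657,13.657) -> (11.657,5.657) [heading=270, draw]
  RT 45: heading 270 -> 225
  -- iteration 7/8 --
  FD 8: (11.657,5.657) -> (6,0) [heading=225, draw]
  RT 45: heading 225 -> 180
  -- iteration 8/8 --
  FD 8: (6,0) -> (-2,0) [heading=180, draw]
  RT 45: heading 180 -> 135
]
Final: pos=(-2,0), heading=135, 8 segment(s) drawn

Start position: (-2, 0)
Final position: (-2, 0)
Distance = 0; < 1e-6 -> CLOSED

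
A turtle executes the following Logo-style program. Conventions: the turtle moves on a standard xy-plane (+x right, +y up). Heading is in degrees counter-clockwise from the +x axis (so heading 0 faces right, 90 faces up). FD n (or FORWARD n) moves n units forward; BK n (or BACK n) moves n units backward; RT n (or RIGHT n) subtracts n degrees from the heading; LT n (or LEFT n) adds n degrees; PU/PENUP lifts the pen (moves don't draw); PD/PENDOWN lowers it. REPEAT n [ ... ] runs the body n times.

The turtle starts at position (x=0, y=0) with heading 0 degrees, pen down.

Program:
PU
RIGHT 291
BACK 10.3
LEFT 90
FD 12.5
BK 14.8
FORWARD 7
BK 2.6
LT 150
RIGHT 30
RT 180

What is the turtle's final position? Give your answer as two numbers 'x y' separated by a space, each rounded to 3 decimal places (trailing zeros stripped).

Answer: -5.652 -8.863

Derivation:
Executing turtle program step by step:
Start: pos=(0,0), heading=0, pen down
PU: pen up
RT 291: heading 0 -> 69
BK 10.3: (0,0) -> (-3.691,-9.616) [heading=69, move]
LT 90: heading 69 -> 159
FD 12.5: (-3.691,-9.616) -> (-15.361,-5.136) [heading=159, move]
BK 14.8: (-15.361,-5.136) -> (-1.544,-10.44) [heading=159, move]
FD 7: (-1.544,-10.44) -> (-8.079,-7.932) [heading=159, move]
BK 2.6: (-8.079,-7.932) -> (-5.652,-8.863) [heading=159, move]
LT 150: heading 159 -> 309
RT 30: heading 309 -> 279
RT 180: heading 279 -> 99
Final: pos=(-5.652,-8.863), heading=99, 0 segment(s) drawn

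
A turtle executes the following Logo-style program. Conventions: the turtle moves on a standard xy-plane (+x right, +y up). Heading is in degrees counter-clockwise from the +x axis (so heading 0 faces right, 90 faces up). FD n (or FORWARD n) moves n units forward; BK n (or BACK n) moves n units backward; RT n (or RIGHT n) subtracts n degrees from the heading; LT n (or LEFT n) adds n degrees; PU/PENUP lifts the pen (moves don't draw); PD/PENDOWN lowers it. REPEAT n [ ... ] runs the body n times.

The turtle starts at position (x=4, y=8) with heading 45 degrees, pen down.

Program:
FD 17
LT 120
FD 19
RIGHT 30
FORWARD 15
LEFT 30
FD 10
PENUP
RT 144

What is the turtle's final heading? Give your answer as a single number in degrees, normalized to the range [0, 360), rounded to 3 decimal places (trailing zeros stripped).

Answer: 21

Derivation:
Executing turtle program step by step:
Start: pos=(4,8), heading=45, pen down
FD 17: (4,8) -> (16.021,20.021) [heading=45, draw]
LT 120: heading 45 -> 165
FD 19: (16.021,20.021) -> (-2.332,24.938) [heading=165, draw]
RT 30: heading 165 -> 135
FD 15: (-2.332,24.938) -> (-12.938,35.545) [heading=135, draw]
LT 30: heading 135 -> 165
FD 10: (-12.938,35.545) -> (-22.598,38.133) [heading=165, draw]
PU: pen up
RT 144: heading 165 -> 21
Final: pos=(-22.598,38.133), heading=21, 4 segment(s) drawn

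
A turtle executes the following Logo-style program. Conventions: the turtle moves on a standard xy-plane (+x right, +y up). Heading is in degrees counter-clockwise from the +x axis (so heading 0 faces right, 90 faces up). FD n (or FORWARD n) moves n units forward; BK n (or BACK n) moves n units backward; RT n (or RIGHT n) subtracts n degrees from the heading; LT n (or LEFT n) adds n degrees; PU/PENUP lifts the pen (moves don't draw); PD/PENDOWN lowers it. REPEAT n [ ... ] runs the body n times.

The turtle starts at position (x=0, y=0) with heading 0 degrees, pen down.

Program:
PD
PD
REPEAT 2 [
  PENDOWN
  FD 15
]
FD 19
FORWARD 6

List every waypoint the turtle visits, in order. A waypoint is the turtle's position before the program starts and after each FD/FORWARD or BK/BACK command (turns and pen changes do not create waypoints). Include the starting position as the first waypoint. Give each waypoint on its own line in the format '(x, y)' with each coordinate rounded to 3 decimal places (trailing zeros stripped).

Executing turtle program step by step:
Start: pos=(0,0), heading=0, pen down
PD: pen down
PD: pen down
REPEAT 2 [
  -- iteration 1/2 --
  PD: pen down
  FD 15: (0,0) -> (15,0) [heading=0, draw]
  -- iteration 2/2 --
  PD: pen down
  FD 15: (15,0) -> (30,0) [heading=0, draw]
]
FD 19: (30,0) -> (49,0) [heading=0, draw]
FD 6: (49,0) -> (55,0) [heading=0, draw]
Final: pos=(55,0), heading=0, 4 segment(s) drawn
Waypoints (5 total):
(0, 0)
(15, 0)
(30, 0)
(49, 0)
(55, 0)

Answer: (0, 0)
(15, 0)
(30, 0)
(49, 0)
(55, 0)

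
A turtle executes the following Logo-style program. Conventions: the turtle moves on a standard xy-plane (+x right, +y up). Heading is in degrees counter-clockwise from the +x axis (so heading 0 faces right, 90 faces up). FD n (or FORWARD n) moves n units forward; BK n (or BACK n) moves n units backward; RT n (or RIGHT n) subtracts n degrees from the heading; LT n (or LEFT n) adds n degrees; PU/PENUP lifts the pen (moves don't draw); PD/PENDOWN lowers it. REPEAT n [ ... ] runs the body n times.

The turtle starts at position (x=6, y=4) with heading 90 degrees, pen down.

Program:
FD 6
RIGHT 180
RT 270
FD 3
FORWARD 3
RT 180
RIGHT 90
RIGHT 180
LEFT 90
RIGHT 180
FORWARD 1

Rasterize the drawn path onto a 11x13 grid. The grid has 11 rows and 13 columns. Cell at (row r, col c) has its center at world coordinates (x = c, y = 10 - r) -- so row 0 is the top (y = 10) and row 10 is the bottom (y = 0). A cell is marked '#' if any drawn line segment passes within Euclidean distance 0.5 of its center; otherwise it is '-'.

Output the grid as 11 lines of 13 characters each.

Answer: ------#######
------#------
------#------
------#------
------#------
------#------
------#------
-------------
-------------
-------------
-------------

Derivation:
Segment 0: (6,4) -> (6,10)
Segment 1: (6,10) -> (9,10)
Segment 2: (9,10) -> (12,10)
Segment 3: (12,10) -> (11,10)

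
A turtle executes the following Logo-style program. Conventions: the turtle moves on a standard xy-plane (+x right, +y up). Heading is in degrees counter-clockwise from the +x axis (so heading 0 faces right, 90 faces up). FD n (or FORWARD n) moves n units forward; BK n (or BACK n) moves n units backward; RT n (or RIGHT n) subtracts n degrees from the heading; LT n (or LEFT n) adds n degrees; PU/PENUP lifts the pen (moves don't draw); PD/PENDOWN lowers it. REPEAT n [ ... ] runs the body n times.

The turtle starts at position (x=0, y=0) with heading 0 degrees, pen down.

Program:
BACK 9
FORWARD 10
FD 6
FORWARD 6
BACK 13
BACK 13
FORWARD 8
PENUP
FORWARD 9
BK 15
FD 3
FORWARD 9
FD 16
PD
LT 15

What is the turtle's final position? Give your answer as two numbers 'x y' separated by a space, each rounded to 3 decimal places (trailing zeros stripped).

Answer: 17 0

Derivation:
Executing turtle program step by step:
Start: pos=(0,0), heading=0, pen down
BK 9: (0,0) -> (-9,0) [heading=0, draw]
FD 10: (-9,0) -> (1,0) [heading=0, draw]
FD 6: (1,0) -> (7,0) [heading=0, draw]
FD 6: (7,0) -> (13,0) [heading=0, draw]
BK 13: (13,0) -> (0,0) [heading=0, draw]
BK 13: (0,0) -> (-13,0) [heading=0, draw]
FD 8: (-13,0) -> (-5,0) [heading=0, draw]
PU: pen up
FD 9: (-5,0) -> (4,0) [heading=0, move]
BK 15: (4,0) -> (-11,0) [heading=0, move]
FD 3: (-11,0) -> (-8,0) [heading=0, move]
FD 9: (-8,0) -> (1,0) [heading=0, move]
FD 16: (1,0) -> (17,0) [heading=0, move]
PD: pen down
LT 15: heading 0 -> 15
Final: pos=(17,0), heading=15, 7 segment(s) drawn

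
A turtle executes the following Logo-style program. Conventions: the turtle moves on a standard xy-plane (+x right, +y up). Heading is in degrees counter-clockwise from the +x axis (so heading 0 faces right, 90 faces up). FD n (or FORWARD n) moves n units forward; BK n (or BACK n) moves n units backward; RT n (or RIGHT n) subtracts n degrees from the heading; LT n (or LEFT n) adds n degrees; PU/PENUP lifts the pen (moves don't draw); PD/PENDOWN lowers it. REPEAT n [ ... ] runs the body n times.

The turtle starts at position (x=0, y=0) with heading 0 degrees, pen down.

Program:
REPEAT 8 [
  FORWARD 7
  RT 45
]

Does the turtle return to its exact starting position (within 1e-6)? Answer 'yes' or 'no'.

Answer: yes

Derivation:
Executing turtle program step by step:
Start: pos=(0,0), heading=0, pen down
REPEAT 8 [
  -- iteration 1/8 --
  FD 7: (0,0) -> (7,0) [heading=0, draw]
  RT 45: heading 0 -> 315
  -- iteration 2/8 --
  FD 7: (7,0) -> (11.95,-4.95) [heading=315, draw]
  RT 45: heading 315 -> 270
  -- iteration 3/8 --
  FD 7: (11.95,-4.95) -> (11.95,-11.95) [heading=270, draw]
  RT 45: heading 270 -> 225
  -- iteration 4/8 --
  FD 7: (11.95,-11.95) -> (7,-16.899) [heading=225, draw]
  RT 45: heading 225 -> 180
  -- iteration 5/8 --
  FD 7: (7,-16.899) -> (0,-16.899) [heading=180, draw]
  RT 45: heading 180 -> 135
  -- iteration 6/8 --
  FD 7: (0,-16.899) -> (-4.95,-11.95) [heading=135, draw]
  RT 45: heading 135 -> 90
  -- iteration 7/8 --
  FD 7: (-4.95,-11.95) -> (-4.95,-4.95) [heading=90, draw]
  RT 45: heading 90 -> 45
  -- iteration 8/8 --
  FD 7: (-4.95,-4.95) -> (0,0) [heading=45, draw]
  RT 45: heading 45 -> 0
]
Final: pos=(0,0), heading=0, 8 segment(s) drawn

Start position: (0, 0)
Final position: (0, 0)
Distance = 0; < 1e-6 -> CLOSED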